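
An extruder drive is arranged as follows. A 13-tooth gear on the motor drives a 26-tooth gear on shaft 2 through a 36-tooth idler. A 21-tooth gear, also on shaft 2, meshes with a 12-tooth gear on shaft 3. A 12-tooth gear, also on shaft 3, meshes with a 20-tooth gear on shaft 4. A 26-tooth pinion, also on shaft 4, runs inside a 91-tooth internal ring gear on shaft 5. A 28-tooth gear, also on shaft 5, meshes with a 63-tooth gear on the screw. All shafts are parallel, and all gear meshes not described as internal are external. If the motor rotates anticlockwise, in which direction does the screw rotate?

clockwise

the motor → shaft 2: driver → idler → driven is 2 external meshes, 2 reversals → CCW.
shaft 2 → shaft 3: external mesh, 1 reversal → CW.
shaft 3 → shaft 4: external mesh, 1 reversal → CCW.
shaft 4 → shaft 5: internal mesh, same direction → CCW.
shaft 5 → the screw: external mesh, 1 reversal → CW.
5 reversals in total — an odd number — so the screw turns opposite to the motor.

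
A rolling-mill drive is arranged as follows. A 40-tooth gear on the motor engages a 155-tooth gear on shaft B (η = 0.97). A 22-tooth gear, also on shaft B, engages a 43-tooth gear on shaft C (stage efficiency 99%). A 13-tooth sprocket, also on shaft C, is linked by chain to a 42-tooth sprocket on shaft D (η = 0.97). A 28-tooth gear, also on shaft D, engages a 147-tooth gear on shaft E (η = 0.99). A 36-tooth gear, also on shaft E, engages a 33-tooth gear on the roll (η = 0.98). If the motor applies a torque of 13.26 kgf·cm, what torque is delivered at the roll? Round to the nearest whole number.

1411 kgf·cm

Gear mesh: ratio = 155/40 = 3.875; torque at shaft B = 13.26 × 3.875 × 0.97 = 49.841 kgf·cm.
Gear mesh: ratio = 43/22 = 1.9545; torque at shaft C = 49.841 × 1.9545 × 0.99 = 96.442 kgf·cm.
Chain: ratio = 42/13 = 3.2308; torque at shaft D = 96.442 × 3.2308 × 0.97 = 302.24 kgf·cm.
Gear mesh: ratio = 147/28 = 5.25; torque at shaft E = 302.24 × 5.25 × 0.99 = 1570.9 kgf·cm.
Gear mesh: ratio = 33/36 = 0.91667; torque at the roll = 1570.9 × 0.91667 × 0.98 = 1411.2 kgf·cm.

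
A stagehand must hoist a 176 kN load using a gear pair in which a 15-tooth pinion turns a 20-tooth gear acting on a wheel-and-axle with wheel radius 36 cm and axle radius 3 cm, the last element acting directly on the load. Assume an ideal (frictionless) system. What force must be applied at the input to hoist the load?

Gear pair MA = 20/15 = 1.3333.
Wheel-and-axle MA = R/r = 36/3 = 12.
Combined ideal MA = 1.3333 × 12 = 16.
Effort = load / MA = 176 / 16 = 11 kN.

11 kN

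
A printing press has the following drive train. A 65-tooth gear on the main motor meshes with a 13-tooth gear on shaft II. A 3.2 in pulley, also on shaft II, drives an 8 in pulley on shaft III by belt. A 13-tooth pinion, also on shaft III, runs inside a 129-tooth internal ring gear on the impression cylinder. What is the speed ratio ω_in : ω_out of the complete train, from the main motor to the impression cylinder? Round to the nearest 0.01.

Each stage contributes driven/driver: gear mesh 13/65 = 0.2, belt 8/3.2 = 2.5, internal gear 129/13 = 9.9231.
Overall: 0.2 × 2.5 × 9.9231 = 4.9615.

4.96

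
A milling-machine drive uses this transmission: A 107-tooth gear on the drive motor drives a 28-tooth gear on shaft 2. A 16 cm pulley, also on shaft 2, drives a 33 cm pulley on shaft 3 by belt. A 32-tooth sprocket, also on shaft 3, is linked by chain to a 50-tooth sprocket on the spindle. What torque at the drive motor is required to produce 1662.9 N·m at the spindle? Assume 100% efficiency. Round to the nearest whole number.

1972 N·m

Overall ratio R = 0.26168 × 2.0625 × 1.5625 = 0.84331.
Input torque = output torque / R = 1662.9 / 0.84331 = 1971.9 N·m.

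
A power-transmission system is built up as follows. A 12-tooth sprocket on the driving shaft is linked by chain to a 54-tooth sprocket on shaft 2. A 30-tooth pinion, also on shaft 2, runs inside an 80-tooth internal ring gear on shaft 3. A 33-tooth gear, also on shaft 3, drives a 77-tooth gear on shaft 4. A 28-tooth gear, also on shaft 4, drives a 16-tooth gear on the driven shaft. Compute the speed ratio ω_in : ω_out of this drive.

16

Each stage contributes driven/driver: chain 54/12 = 4.5, internal gear 80/30 = 2.6667, gear mesh 77/33 = 2.3333, gear mesh 16/28 = 0.57143.
Overall: 4.5 × 2.6667 × 2.3333 × 0.57143 = 16.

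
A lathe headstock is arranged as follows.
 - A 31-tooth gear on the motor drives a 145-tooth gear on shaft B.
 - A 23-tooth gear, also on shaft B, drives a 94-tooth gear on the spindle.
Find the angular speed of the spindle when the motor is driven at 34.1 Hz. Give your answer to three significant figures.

1.78 Hz

Gear mesh: ratio = 145/31 = 4.6774, so shaft B turns at 34.1 / 4.6774 = 7.2903 Hz.
Gear mesh: ratio = 94/23 = 4.087, so the spindle turns at 7.2903 / 4.087 = 1.7838 Hz.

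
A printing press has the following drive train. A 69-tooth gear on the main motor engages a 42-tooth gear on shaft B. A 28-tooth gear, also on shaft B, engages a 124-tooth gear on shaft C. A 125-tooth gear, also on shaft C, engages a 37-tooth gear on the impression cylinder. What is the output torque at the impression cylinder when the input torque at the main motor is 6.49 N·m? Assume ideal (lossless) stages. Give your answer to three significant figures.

5.18 N·m

gear mesh 42/69 = 0.6087 → τ = 6.49·0.6087 = 3.9504 N·m
gear mesh 124/28 = 4.4286 → τ = 3.9504·4.4286 = 17.495 N·m
gear mesh 37/125 = 0.296 → τ = 17.495·0.296 = 5.1785 N·m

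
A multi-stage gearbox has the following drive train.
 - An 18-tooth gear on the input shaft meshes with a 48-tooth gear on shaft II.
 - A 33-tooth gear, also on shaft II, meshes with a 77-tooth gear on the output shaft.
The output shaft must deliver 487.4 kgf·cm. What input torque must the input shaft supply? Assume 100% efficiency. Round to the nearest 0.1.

78.3 kgf·cm

Overall ratio R = 2.6667 × 2.3333 = 6.2222.
Input torque = output torque / R = 487.4 / 6.2222 = 78.332 kgf·cm.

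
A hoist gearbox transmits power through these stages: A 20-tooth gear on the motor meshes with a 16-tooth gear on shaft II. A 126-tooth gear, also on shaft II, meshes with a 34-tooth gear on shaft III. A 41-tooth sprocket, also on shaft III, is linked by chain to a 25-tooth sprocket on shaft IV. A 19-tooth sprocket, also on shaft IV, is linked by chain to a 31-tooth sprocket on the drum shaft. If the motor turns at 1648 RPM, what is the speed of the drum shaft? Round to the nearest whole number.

gear mesh 16/20 = 0.8 → 1648/0.8 = 2060 RPM
gear mesh 34/126 = 0.26984 → 2060/0.26984 = 7634.1 RPM
chain 25/41 = 0.60976 → 7634.1/0.60976 = 12520 RPM
chain 31/19 = 1.6316 → 12520/1.6316 = 7673.5 RPM

7674 RPM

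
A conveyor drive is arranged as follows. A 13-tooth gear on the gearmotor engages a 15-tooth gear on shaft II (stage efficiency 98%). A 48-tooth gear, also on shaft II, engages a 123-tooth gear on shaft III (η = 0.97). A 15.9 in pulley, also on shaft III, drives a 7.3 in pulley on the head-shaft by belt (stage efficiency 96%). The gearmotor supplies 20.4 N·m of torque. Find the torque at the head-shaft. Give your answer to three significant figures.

gear mesh 15/13 = 1.1538 → τ = 20.4·1.1538·0.98 = 23.068 N·m
gear mesh 123/48 = 2.5625 → τ = 23.068·2.5625·0.97 = 57.338 N·m
belt 7.3/15.9 = 0.45912 → τ = 57.338·0.45912·0.96 = 25.272 N·m

25.3 N·m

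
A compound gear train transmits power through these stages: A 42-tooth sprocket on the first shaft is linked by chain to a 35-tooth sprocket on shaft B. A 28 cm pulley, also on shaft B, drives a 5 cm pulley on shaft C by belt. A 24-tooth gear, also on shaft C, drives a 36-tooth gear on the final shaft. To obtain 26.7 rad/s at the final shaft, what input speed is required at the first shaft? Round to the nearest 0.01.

Overall ratio R = 0.83333 × 0.17857 × 1.5 = 0.22321.
Required input speed = output speed × R = 26.7 × 0.22321 = 5.9598 rad/s.

5.96 rad/s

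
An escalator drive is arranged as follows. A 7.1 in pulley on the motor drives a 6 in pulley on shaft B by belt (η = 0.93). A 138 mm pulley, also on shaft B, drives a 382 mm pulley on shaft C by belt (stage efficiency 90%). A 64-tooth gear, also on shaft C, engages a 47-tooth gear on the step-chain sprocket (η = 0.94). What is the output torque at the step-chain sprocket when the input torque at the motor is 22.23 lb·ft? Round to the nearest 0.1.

30.0 lb·ft

belt 6/7.1 = 0.84507 → τ = 22.23·0.84507·0.93 = 17.471 lb·ft
belt 382/138 = 2.7681 → τ = 17.471·2.7681·0.90 = 43.525 lb·ft
gear mesh 47/64 = 0.73438 → τ = 43.525·0.73438·0.94 = 30.046 lb·ft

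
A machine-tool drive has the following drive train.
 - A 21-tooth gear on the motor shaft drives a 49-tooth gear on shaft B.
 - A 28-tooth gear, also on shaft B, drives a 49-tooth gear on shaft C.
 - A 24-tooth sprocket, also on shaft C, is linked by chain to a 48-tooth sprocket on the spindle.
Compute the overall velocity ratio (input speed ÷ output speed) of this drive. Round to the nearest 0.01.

Each stage contributes driven/driver: gear mesh 49/21 = 2.3333, gear mesh 49/28 = 1.75, chain 48/24 = 2.
Overall: 2.3333 × 1.75 × 2 = 8.1667.

8.17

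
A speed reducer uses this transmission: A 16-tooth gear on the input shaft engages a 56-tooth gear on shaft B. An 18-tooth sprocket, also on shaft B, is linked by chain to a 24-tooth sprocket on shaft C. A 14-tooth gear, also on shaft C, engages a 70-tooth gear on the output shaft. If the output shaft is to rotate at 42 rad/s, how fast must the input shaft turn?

980 rad/s

Overall ratio R = 3.5 × 1.3333 × 5 = 23.333.
Required input speed = output speed × R = 42 × 23.333 = 980 rad/s.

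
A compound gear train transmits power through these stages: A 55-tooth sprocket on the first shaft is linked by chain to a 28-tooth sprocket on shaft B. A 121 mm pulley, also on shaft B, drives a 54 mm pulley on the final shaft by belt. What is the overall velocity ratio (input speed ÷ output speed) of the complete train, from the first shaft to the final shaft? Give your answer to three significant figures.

0.227

Each stage contributes driven/driver: chain 28/55 = 0.50909, belt 54/121 = 0.44628.
Overall: 0.50909 × 0.44628 = 0.2272.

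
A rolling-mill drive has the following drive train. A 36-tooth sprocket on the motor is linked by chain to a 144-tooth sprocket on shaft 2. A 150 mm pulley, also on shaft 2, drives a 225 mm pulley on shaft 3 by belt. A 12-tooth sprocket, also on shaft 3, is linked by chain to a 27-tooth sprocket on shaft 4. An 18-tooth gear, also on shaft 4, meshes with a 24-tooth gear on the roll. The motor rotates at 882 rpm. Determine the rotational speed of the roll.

chain 144/36 = 4 → 882/4 = 220.5 rpm
belt 225/150 = 1.5 → 220.5/1.5 = 147 rpm
chain 27/12 = 2.25 → 147/2.25 = 65.333 rpm
gear mesh 24/18 = 1.3333 → 65.333/1.3333 = 49 rpm

49 rpm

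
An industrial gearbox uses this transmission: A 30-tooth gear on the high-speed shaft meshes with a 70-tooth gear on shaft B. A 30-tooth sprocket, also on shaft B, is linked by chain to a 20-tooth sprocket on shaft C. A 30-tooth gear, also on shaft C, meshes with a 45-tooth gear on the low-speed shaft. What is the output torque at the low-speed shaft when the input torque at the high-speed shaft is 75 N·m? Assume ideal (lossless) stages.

Gear mesh: ratio = 70/30 = 2.3333; torque at shaft B = 75 × 2.3333 = 175 N·m.
Chain: ratio = 20/30 = 0.66667; torque at shaft C = 175 × 0.66667 = 116.67 N·m.
Gear mesh: ratio = 45/30 = 1.5; torque at the low-speed shaft = 116.67 × 1.5 = 175 N·m.

175 N·m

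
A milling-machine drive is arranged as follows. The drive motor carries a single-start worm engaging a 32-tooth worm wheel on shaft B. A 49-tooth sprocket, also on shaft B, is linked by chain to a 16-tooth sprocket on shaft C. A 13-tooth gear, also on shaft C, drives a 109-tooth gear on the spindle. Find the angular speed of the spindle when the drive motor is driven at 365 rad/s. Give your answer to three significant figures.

4.17 rad/s

worm 32/1 = 32 → 365/32 = 11.406 rad/s
chain 16/49 = 0.32653 → 11.406/0.32653 = 34.932 rad/s
gear mesh 109/13 = 8.3846 → 34.932/8.3846 = 4.1662 rad/s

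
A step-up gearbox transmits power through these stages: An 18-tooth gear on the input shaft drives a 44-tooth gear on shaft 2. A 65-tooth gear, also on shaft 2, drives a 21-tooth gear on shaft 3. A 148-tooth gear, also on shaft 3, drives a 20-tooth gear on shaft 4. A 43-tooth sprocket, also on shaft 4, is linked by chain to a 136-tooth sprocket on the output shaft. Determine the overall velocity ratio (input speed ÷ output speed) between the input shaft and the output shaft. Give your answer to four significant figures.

0.3375

Each stage contributes driven/driver: gear mesh 44/18 = 2.4444, gear mesh 21/65 = 0.32308, gear mesh 20/148 = 0.13514, chain 136/43 = 3.1628.
Overall: 2.4444 × 0.32308 × 0.13514 × 3.1628 = 0.33754.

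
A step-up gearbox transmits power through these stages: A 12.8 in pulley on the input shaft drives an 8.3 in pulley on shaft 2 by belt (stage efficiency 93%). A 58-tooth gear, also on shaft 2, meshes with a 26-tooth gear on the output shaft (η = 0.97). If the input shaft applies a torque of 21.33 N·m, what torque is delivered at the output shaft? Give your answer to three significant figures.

Belt: ratio = 8.3/12.8 = 0.64844; torque at shaft 2 = 21.33 × 0.64844 × 0.93 = 12.863 N·m.
Gear mesh: ratio = 26/58 = 0.44828; torque at the output shaft = 12.863 × 0.44828 × 0.97 = 5.5932 N·m.

5.59 N·m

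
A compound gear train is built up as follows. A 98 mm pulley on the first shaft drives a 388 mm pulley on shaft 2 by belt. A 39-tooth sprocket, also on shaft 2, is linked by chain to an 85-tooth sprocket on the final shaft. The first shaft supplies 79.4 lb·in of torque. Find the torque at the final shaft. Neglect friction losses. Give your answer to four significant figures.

belt 388/98 = 3.9592 → τ = 79.4·3.9592 = 314.36 lb·in
chain 85/39 = 2.1795 → τ = 314.36·2.1795 = 685.14 lb·in

685.1 lb·in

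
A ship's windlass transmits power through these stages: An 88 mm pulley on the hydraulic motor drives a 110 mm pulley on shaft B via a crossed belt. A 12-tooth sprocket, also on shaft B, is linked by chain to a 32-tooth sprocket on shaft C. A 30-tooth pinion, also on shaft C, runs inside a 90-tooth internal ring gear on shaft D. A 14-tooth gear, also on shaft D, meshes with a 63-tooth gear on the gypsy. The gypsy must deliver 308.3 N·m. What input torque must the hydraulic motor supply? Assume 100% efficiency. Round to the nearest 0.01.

Overall ratio R = 1.25 × 2.6667 × 3 × 4.5 = 45.
Input torque = output torque / R = 308.3 / 45 = 6.8511 N·m.

6.85 N·m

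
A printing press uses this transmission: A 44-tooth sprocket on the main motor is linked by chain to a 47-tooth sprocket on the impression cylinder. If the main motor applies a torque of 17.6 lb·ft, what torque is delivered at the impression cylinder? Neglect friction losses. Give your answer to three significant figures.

chain 47/44 = 1.0682 → τ = 17.6·1.0682 = 18.8 lb·ft

18.8 lb·ft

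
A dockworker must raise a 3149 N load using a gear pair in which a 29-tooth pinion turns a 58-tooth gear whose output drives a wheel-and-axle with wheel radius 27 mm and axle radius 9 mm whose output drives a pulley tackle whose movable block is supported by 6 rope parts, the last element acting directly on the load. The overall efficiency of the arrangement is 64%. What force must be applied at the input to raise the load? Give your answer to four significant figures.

136.7 N

Gear pair MA = 58/29 = 2.
Wheel-and-axle MA = R/r = 27/9 = 3.
Block-and-tackle MA = number of supporting rope parts = 6.
Combined ideal MA = 2 × 3 × 6 = 36.
Actual MA = 36 × 0.64 = 23.04.
Effort = load / actual MA = 3149 / 23.04 = 136.68 N.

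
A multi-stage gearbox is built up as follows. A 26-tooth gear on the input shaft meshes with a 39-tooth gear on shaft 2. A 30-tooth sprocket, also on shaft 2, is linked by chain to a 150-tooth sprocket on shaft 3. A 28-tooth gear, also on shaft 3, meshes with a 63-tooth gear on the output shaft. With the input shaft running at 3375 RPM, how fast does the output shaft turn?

the input shaft → shaft 2 (gear mesh, 39/26): 3375 ÷ 1.5 = 2250 RPM
shaft 2 → shaft 3 (chain, 150/30): 2250 ÷ 5 = 450 RPM
shaft 3 → the output shaft (gear mesh, 63/28): 450 ÷ 2.25 = 200 RPM

200 RPM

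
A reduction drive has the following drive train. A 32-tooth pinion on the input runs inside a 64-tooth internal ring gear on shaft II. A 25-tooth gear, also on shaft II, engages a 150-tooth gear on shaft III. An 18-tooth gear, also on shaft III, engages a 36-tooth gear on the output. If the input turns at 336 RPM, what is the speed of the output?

internal gear 64/32 = 2 → 336/2 = 168 RPM
gear mesh 150/25 = 6 → 168/6 = 28 RPM
gear mesh 36/18 = 2 → 28/2 = 14 RPM

14 RPM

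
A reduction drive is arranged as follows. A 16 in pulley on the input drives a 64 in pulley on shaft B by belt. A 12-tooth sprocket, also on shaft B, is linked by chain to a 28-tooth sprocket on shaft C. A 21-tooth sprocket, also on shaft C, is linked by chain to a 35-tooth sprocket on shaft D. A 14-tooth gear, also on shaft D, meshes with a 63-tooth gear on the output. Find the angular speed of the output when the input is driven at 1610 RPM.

Belt: ratio = 64/16 = 4, so shaft B turns at 1610 / 4 = 402.5 RPM.
Chain: ratio = 28/12 = 2.3333, so shaft C turns at 402.5 / 2.3333 = 172.5 RPM.
Chain: ratio = 35/21 = 1.6667, so shaft D turns at 172.5 / 1.6667 = 103.5 RPM.
Gear mesh: ratio = 63/14 = 4.5, so the output turns at 103.5 / 4.5 = 23 RPM.

23 RPM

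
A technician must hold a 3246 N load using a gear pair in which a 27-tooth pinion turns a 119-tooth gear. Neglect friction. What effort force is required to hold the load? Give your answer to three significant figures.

Gear pair MA = 119/27 = 4.4074.
Effort = load / MA = 3246 / 4.4074 = 736.49 N.

736 N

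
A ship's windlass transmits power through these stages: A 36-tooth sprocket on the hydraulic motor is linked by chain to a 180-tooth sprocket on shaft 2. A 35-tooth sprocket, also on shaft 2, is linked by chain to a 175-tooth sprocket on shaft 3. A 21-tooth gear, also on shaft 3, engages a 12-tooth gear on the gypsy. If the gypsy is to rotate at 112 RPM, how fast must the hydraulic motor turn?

Overall ratio R = 5 × 5 × 0.57143 = 14.286.
Required input speed = output speed × R = 112 × 14.286 = 1600 RPM.

1600 RPM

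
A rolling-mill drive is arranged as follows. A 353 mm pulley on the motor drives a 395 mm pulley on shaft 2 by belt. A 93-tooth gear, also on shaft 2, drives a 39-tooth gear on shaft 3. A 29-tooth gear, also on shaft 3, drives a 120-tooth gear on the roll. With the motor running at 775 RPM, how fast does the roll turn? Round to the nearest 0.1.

belt 395/353 = 1.119 → 775/1.119 = 692.59 RPM
gear mesh 39/93 = 0.41935 → 692.59/0.41935 = 1651.6 RPM
gear mesh 120/29 = 4.1379 → 1651.6/4.1379 = 399.13 RPM

399.1 RPM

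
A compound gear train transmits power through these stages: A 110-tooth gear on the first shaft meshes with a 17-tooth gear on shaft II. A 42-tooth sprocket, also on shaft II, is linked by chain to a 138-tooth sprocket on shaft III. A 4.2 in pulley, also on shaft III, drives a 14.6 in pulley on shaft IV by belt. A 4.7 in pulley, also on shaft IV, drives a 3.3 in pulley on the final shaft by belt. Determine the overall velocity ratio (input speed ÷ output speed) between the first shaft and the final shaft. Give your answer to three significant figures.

1.24

Each stage contributes driven/driver: gear mesh 17/110 = 0.15455, chain 138/42 = 3.2857, belt 14.6/4.2 = 3.4762, belt 3.3/4.7 = 0.70213.
Overall: 0.15455 × 3.2857 × 3.4762 × 0.70213 = 1.2394.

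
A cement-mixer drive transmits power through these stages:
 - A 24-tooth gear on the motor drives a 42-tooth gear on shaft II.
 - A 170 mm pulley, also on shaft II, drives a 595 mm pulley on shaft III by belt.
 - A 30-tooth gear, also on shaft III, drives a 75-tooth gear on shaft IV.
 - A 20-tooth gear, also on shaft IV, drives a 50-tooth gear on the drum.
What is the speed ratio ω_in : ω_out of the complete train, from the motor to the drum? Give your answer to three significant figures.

Each stage contributes driven/driver: gear mesh 42/24 = 1.75, belt 595/170 = 3.5, gear mesh 75/30 = 2.5, gear mesh 50/20 = 2.5.
Overall: 1.75 × 3.5 × 2.5 × 2.5 = 38.281.

38.3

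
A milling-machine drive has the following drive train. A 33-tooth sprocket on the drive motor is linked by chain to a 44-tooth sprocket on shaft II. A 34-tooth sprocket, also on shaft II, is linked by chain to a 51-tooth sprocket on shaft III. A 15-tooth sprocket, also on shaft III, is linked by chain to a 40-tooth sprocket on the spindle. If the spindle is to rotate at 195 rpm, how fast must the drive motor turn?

Overall ratio R = 1.3333 × 1.5 × 2.6667 = 5.3333.
Required input speed = output speed × R = 195 × 5.3333 = 1040 rpm.

1040 rpm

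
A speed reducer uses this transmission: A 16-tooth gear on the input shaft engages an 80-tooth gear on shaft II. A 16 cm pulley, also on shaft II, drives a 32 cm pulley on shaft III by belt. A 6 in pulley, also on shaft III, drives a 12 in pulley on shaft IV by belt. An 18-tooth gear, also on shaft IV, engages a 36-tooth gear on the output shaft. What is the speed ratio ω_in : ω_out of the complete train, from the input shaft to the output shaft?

40

Each stage contributes driven/driver: gear mesh 80/16 = 5, belt 32/16 = 2, belt 12/6 = 2, gear mesh 36/18 = 2.
Overall: 5 × 2 × 2 × 2 = 40.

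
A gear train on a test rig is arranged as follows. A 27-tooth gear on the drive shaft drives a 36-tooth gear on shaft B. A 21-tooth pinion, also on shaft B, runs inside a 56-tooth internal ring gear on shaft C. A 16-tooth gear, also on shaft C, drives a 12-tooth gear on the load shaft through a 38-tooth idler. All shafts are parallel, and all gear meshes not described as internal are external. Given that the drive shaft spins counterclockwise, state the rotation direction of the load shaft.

clockwise

the drive shaft → shaft B: external mesh, 1 reversal → CW.
shaft B → shaft C: internal mesh, same direction → CW.
shaft C → the load shaft: driver → idler → driven is 2 external meshes, 2 reversals → CW.
3 reversals in total — an odd number — so the load shaft turns opposite to the drive shaft.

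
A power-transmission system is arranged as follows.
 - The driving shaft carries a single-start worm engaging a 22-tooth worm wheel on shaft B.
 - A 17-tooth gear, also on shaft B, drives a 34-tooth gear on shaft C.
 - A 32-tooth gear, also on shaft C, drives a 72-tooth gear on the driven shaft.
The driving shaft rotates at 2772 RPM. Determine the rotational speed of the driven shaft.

Worm: ratio = 22/1 = 22, so shaft B turns at 2772 / 22 = 126 RPM.
Gear mesh: ratio = 34/17 = 2, so shaft C turns at 126 / 2 = 63 RPM.
Gear mesh: ratio = 72/32 = 2.25, so the driven shaft turns at 63 / 2.25 = 28 RPM.

28 RPM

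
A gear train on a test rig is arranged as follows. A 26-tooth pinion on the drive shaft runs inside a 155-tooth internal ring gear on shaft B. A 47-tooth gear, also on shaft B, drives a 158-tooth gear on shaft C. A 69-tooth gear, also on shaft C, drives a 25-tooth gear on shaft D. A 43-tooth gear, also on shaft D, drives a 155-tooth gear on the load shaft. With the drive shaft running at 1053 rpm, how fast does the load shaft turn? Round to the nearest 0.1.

40.2 rpm

Internal gear: ratio = 155/26 = 5.9615, so shaft B turns at 1053 / 5.9615 = 176.63 rpm.
Gear mesh: ratio = 158/47 = 3.3617, so shaft C turns at 176.63 / 3.3617 = 52.543 rpm.
Gear mesh: ratio = 25/69 = 0.36232, so shaft D turns at 52.543 / 0.36232 = 145.02 rpm.
Gear mesh: ratio = 155/43 = 3.6047, so the load shaft turns at 145.02 / 3.6047 = 40.231 rpm.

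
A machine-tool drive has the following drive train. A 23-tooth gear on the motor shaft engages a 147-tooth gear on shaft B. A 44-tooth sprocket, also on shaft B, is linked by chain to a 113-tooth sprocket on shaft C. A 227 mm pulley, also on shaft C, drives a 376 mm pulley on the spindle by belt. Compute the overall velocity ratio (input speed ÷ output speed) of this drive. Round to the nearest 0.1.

27.2

Each stage contributes driven/driver: gear mesh 147/23 = 6.3913, chain 113/44 = 2.5682, belt 376/227 = 1.6564.
Overall: 6.3913 × 2.5682 × 1.6564 = 27.188.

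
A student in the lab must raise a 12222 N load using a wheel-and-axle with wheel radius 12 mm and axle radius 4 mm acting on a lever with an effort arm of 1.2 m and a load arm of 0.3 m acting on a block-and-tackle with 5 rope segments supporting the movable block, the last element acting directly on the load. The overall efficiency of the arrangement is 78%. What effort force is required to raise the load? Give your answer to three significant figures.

261 N

Wheel-and-axle MA = R/r = 12/4 = 3.
Lever MA = effort arm / load arm = 1.2/0.3 = 4.
Block-and-tackle MA = number of supporting rope parts = 5.
Combined ideal MA = 3 × 4 × 5 = 60.
Actual MA = 60 × 0.78 = 46.8.
Effort = load / actual MA = 12222 / 46.8 = 261.15 N.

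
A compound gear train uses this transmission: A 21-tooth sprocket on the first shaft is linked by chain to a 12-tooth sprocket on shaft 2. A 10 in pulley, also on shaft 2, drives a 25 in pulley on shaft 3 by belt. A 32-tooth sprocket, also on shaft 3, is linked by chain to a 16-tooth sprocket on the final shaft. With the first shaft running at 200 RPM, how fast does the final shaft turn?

the first shaft → shaft 2 (chain, 12/21): 200 ÷ 0.57143 = 350 RPM
shaft 2 → shaft 3 (belt, 25/10): 350 ÷ 2.5 = 140 RPM
shaft 3 → the final shaft (chain, 16/32): 140 ÷ 0.5 = 280 RPM

280 RPM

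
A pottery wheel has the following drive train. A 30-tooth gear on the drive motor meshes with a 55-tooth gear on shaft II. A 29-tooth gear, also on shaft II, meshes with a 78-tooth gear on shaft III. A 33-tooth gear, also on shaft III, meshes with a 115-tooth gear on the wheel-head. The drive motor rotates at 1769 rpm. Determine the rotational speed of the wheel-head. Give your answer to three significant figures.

the drive motor → shaft II (gear mesh, 55/30): 1769 ÷ 1.8333 = 964.91 rpm
shaft II → shaft III (gear mesh, 78/29): 964.91 ÷ 2.6897 = 358.75 rpm
shaft III → the wheel-head (gear mesh, 115/33): 358.75 ÷ 3.4848 = 102.95 rpm

103 rpm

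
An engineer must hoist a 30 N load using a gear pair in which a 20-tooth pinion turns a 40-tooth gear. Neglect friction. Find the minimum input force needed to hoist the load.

Gear pair MA = 40/20 = 2.
Effort = load / MA = 30 / 2 = 15 N.

15 N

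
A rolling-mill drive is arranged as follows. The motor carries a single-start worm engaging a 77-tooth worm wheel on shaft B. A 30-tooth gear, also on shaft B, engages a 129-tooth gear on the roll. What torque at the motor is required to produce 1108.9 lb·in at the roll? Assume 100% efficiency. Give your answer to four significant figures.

Overall ratio R = 77 × 4.3 = 331.1.
Input torque = output torque / R = 1108.9 / 331.1 = 3.3491 lb·in.

3.349 lb·in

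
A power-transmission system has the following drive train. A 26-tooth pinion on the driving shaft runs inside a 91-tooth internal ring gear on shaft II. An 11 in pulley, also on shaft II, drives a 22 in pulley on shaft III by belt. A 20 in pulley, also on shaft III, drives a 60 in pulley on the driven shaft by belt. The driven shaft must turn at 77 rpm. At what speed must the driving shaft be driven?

Overall ratio R = 3.5 × 2 × 3 = 21.
Required input speed = output speed × R = 77 × 21 = 1617 rpm.

1617 rpm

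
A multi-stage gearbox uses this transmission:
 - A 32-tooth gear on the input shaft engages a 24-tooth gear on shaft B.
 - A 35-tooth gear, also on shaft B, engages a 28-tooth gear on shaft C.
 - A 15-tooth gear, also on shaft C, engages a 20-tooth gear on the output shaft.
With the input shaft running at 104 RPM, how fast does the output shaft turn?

gear mesh 24/32 = 0.75 → 104/0.75 = 138.67 RPM
gear mesh 28/35 = 0.8 → 138.67/0.8 = 173.33 RPM
gear mesh 20/15 = 1.3333 → 173.33/1.3333 = 130 RPM

130 RPM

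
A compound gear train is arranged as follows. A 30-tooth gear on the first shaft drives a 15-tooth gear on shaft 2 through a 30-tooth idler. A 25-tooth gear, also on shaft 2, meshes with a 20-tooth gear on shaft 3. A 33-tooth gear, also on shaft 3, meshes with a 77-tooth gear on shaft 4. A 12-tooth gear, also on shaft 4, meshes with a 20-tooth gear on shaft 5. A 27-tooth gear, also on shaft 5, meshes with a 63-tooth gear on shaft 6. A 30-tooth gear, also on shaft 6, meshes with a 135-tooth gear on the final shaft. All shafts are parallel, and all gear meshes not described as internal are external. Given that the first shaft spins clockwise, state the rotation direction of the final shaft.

the first shaft → shaft 2: driver → idler → driven is 2 external meshes, 2 reversals → CW.
shaft 2 → shaft 3: external mesh, 1 reversal → CCW.
shaft 3 → shaft 4: external mesh, 1 reversal → CW.
shaft 4 → shaft 5: external mesh, 1 reversal → CCW.
shaft 5 → shaft 6: external mesh, 1 reversal → CW.
shaft 6 → the final shaft: external mesh, 1 reversal → CCW.
7 reversals in total — an odd number — so the final shaft turns opposite to the first shaft.

counterclockwise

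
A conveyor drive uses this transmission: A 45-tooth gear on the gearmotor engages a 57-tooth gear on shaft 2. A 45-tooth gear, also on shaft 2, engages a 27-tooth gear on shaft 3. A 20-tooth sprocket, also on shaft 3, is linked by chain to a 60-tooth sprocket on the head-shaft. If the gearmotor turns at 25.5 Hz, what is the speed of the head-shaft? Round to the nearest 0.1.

gear mesh 57/45 = 1.2667 → 25.5/1.2667 = 20.132 Hz
gear mesh 27/45 = 0.6 → 20.132/0.6 = 33.553 Hz
chain 60/20 = 3 → 33.553/3 = 11.184 Hz

11.2 Hz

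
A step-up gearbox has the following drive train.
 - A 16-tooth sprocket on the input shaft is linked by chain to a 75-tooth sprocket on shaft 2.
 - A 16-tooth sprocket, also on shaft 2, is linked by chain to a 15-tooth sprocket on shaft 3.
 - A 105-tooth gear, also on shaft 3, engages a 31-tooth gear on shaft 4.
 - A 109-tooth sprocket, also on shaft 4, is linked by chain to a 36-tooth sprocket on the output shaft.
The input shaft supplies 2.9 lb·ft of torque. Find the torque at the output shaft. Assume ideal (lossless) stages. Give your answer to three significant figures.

After the chain (75/16): 2.9 × 4.6875 = 13.594 lb·ft
After the chain (15/16): 13.594 × 0.9375 = 12.744 lb·ft
After the gear mesh (31/105): 12.744 × 0.29524 = 3.7626 lb·ft
After the chain (36/109): 3.7626 × 0.33028 = 1.2427 lb·ft

1.24 lb·ft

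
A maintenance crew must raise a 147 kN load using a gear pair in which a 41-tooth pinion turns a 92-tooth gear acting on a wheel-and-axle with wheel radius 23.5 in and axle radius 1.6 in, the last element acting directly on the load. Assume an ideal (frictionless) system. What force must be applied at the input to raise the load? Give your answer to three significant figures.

4.46 kN

Gear pair MA = 92/41 = 2.2439.
Wheel-and-axle MA = R/r = 23.5/1.6 = 14.688.
Combined ideal MA = 2.2439 × 14.688 = 32.957.
Effort = load / MA = 147 / 32.957 = 4.4603 kN.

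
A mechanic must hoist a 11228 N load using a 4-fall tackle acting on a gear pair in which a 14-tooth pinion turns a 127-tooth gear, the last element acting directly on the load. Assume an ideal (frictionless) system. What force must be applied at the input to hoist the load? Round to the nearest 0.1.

309.4 N

Block-and-tackle MA = number of supporting rope parts = 4.
Gear pair MA = 127/14 = 9.0714.
Combined ideal MA = 4 × 9.0714 = 36.286.
Effort = load / MA = 11228 / 36.286 = 309.43 N.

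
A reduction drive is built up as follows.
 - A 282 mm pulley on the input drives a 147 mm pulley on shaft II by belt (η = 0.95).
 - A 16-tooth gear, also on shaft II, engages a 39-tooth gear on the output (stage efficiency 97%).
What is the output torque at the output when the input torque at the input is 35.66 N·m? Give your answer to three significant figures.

belt 147/282 = 0.52128 → τ = 35.66·0.52128·0.95 = 17.659 N·m
gear mesh 39/16 = 2.4375 → τ = 17.659·2.4375·0.97 = 41.753 N·m

41.8 N·m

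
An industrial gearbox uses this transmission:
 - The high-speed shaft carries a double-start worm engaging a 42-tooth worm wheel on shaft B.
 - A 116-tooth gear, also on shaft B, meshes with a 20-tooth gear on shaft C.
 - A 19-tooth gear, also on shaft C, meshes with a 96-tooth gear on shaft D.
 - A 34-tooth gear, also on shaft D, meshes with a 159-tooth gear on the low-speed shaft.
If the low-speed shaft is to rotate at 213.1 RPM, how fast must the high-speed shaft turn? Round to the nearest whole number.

Overall ratio R = 21 × 0.17241 × 5.0526 × 4.6765 = 85.551.
Required input speed = output speed × R = 213.1 × 85.551 = 18231 RPM.

18231 RPM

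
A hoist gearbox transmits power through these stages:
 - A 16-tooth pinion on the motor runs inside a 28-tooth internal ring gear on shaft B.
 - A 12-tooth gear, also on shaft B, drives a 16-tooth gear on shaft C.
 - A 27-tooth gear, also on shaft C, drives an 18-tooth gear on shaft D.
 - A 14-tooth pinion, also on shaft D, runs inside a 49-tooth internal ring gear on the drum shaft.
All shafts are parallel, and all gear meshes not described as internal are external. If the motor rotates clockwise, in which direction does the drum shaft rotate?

clockwise

the motor → shaft B: internal mesh, same direction → CW.
shaft B → shaft C: external mesh, 1 reversal → CCW.
shaft C → shaft D: external mesh, 1 reversal → CW.
shaft D → the drum shaft: internal mesh, same direction → CW.
2 reversals in total — an even number — so the drum shaft turns the same way as the motor.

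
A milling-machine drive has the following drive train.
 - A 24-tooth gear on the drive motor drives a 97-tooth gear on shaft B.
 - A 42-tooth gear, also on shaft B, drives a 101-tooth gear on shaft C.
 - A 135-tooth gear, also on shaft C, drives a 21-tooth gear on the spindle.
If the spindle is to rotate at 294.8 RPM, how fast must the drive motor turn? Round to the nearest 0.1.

Overall ratio R = 4.0417 × 2.4048 × 0.15556 = 1.5119.
Required input speed = output speed × R = 294.8 × 1.5119 = 445.7 RPM.

445.7 RPM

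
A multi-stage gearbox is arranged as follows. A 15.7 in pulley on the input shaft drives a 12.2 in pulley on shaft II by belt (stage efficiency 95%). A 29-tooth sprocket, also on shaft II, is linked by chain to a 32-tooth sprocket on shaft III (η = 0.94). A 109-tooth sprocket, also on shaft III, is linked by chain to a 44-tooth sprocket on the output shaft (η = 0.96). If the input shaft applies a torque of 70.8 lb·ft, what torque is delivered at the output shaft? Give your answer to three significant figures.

21.0 lb·ft

belt 12.2/15.7 = 0.77707 → τ = 70.8·0.77707·0.95 = 52.266 lb·ft
chain 32/29 = 1.1034 → τ = 52.266·1.1034·0.94 = 54.212 lb·ft
chain 44/109 = 0.40367 → τ = 54.212·0.40367·0.96 = 21.008 lb·ft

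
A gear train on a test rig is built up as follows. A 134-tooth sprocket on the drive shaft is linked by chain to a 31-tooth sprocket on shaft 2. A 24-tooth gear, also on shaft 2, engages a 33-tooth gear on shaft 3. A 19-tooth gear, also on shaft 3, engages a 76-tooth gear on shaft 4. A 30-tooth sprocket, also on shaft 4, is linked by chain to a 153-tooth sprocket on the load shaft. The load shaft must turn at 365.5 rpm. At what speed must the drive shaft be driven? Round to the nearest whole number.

Overall ratio R = 0.23134 × 1.375 × 4 × 5.1 = 6.4892.
Required input speed = output speed × R = 365.5 × 6.4892 = 2371.8 rpm.

2372 rpm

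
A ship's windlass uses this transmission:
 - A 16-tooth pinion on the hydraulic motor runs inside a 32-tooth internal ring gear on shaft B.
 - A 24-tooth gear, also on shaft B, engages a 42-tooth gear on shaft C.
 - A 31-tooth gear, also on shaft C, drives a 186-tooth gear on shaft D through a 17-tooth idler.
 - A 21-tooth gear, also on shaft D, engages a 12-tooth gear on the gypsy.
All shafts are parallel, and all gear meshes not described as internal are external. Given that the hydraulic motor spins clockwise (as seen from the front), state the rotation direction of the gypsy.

the hydraulic motor → shaft B: internal mesh, same direction → CW.
shaft B → shaft C: external mesh, 1 reversal → CCW.
shaft C → shaft D: driver → idler → driven is 2 external meshes, 2 reversals → CCW.
shaft D → the gypsy: external mesh, 1 reversal → CW.
4 reversals in total — an even number — so the gypsy turns the same way as the hydraulic motor.

clockwise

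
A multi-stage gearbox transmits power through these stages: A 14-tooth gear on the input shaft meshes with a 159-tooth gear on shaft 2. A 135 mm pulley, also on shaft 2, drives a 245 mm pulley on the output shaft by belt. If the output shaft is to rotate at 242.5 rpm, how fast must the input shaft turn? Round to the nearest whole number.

4998 rpm

Overall ratio R = 11.357 × 1.8148 = 20.611.
Required input speed = output speed × R = 242.5 × 20.611 = 4998.2 rpm.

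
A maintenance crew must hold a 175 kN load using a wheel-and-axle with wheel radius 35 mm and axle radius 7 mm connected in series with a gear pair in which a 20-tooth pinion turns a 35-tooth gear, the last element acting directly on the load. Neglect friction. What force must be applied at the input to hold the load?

20 kN

Wheel-and-axle MA = R/r = 35/7 = 5.
Gear pair MA = 35/20 = 1.75.
Combined ideal MA = 5 × 1.75 = 8.75.
Effort = load / MA = 175 / 8.75 = 20 kN.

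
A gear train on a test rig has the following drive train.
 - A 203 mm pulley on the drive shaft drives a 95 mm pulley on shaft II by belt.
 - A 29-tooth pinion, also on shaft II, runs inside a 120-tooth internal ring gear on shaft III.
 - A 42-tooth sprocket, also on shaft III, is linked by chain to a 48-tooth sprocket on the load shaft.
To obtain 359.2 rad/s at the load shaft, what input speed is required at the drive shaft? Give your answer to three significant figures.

Overall ratio R = 0.46798 × 4.1379 × 1.1429 = 2.2131.
Required input speed = output speed × R = 359.2 × 2.2131 = 794.95 rad/s.

795 rad/s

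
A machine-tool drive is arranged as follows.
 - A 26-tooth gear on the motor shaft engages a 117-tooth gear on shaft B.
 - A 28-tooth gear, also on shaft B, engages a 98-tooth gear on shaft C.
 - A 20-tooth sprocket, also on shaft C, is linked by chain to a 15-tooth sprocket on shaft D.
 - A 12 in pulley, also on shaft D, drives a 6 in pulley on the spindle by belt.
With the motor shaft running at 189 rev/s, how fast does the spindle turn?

32 rev/s

Gear mesh: ratio = 117/26 = 4.5, so shaft B turns at 189 / 4.5 = 42 rev/s.
Gear mesh: ratio = 98/28 = 3.5, so shaft C turns at 42 / 3.5 = 12 rev/s.
Chain: ratio = 15/20 = 0.75, so shaft D turns at 12 / 0.75 = 16 rev/s.
Belt: ratio = 6/12 = 0.5, so the spindle turns at 16 / 0.5 = 32 rev/s.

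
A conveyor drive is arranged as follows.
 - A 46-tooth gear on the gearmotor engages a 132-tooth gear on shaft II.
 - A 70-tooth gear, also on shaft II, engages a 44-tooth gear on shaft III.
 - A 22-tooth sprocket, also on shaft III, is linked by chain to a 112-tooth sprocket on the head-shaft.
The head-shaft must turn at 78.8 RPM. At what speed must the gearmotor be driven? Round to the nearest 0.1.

723.6 RPM

Overall ratio R = 2.8696 × 0.62857 × 5.0909 = 9.1826.
Required input speed = output speed × R = 78.8 × 9.1826 = 723.59 RPM.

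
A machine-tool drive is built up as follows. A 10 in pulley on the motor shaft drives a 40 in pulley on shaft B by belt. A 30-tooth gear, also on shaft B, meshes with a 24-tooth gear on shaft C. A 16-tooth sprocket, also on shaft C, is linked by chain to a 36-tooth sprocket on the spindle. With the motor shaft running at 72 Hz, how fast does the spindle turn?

the motor shaft → shaft B (belt, 40/10): 72 ÷ 4 = 18 Hz
shaft B → shaft C (gear mesh, 24/30): 18 ÷ 0.8 = 22.5 Hz
shaft C → the spindle (chain, 36/16): 22.5 ÷ 2.25 = 10 Hz

10 Hz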